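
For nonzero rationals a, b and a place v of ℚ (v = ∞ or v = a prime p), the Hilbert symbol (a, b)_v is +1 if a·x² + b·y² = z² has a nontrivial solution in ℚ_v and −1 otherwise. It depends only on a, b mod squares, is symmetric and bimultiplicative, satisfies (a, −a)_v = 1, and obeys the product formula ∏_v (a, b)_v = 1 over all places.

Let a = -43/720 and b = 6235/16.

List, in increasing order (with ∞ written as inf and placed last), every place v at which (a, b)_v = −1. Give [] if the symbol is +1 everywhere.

[29, 43]

Mod squares: a ≡ -215, b ≡ 6235. Check v ∈ {∞, 2, 3, 5, 29, 43}.
v=5: a=5^-1·(≡3), b=5^1·(≡2) mod 5; (3|5)=-1, (2|5)=-1; (−1)^{-1·1·2}·(-1)^1·(-1)^-1 = +1.
v=3: a=3^-2·(≡1), b=3^0·(≡1) mod 3; (1|3)=+1, (1|3)=+1; (−1)^{-2·0·1}·(+1)^0·(+1)^-2 = +1.
v=∞: -215 < 0 and 6235 > 0  ⇒  (a,b)_∞ = +1.
v=29: a=29^0·(≡26), b=29^1·(≡8) mod 29; (26|29)=-1, (8|29)=-1; (−1)^{0·1·14}·(-1)^1·(-1)^0 = -1.
v=2: v_2(a)=-4, v_2(b)=-4; units ≡ 1, 3 (mod 8); ε·ε+αω+βω = 0·1+-4·1+-4·0 ≡ 0  ⇒  (a,b)_2 = +1.
v=43: a=43^1·(≡4), b=43^1·(≡1) mod 43; (4|43)=+1, (1|43)=+1; (−1)^{1·1·21}·(+1)^1·(+1)^1 = -1.
Ram(-215, 6235) = {29, 43}; no ℚ_29-point on the conic.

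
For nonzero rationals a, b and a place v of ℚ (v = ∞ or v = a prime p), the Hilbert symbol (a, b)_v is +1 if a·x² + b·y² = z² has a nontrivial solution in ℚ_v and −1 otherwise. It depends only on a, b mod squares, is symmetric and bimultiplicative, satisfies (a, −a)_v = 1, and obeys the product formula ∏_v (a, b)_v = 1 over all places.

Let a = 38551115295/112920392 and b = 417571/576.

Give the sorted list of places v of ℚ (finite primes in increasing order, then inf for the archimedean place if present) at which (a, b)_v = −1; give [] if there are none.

(a, b) ≡ (14190, 3451) mod (ℚ^×)²; places V = {2, 3, 5, 7, 11, 13, 17, 29, 37, 43, ∞}.
(a,b)_7: α=2, u≡2; β=1, v≡3 (mod 7); (2|7)=+1, (3|7)=-1; sign (−1)^0·+1^1·-1^2 = +1.
(a,b)_∞: sgn(14190)=+, sgn(3451)=+, so +1.
(a,b)_37: α=2, u≡32; β=0, v≡3 (mod 37); (32|37)=-1, (3|37)=+1; sign (−1)^0·-1^0·+1^2 = +1.
(a,b)_2: α=-3, β=-6; u≡7, v≡3 (mod 8); ε(u)ε(v)=1·1, αω(v)=-3·1, βω(u)=-6·0; sum ≡ 0  ⇒  +1.
(a,b)_29: α=0, u≡23; β=1, v≡18 (mod 29); (23|29)=+1, (18|29)=-1; sign (−1)^0·+1^1·-1^0 = +1.
(a,b)_13: α=-2, u≡8; β=0, v≡6 (mod 13); (8|13)=-1, (6|13)=-1; sign (−1)^0·-1^0·-1^-2 = +1.
(a,b)_5: α=1, u≡2; β=0, v≡1 (mod 5); (2|5)=-1, (1|5)=+1; sign (−1)^0·-1^0·+1^1 = +1.
(a,b)_11: α=1, u≡9; β=2, v≡2 (mod 11); (9|11)=+1, (2|11)=-1; sign (−1)^0·+1^2·-1^1 = -1.
(a,b)_3: α=5, u≡2; β=-2, v≡1 (mod 3); (2|3)=-1, (1|3)=+1; sign (−1)^0·-1^-2·+1^5 = +1.
(a,b)_17: α=-4, u≡14; β=1, v≡1 (mod 17); (14|17)=-1, (1|17)=+1; sign (−1)^0·-1^1·+1^-4 = -1.
(a,b)_43: α=1, u≡22; β=0, v≡10 (mod 43); (22|43)=-1, (10|43)=+1; sign (−1)^0·-1^0·+1^1 = +1.
|Ram(14190, 3451)| = 2, even; anisotropic at {11, 17}.

[11, 17]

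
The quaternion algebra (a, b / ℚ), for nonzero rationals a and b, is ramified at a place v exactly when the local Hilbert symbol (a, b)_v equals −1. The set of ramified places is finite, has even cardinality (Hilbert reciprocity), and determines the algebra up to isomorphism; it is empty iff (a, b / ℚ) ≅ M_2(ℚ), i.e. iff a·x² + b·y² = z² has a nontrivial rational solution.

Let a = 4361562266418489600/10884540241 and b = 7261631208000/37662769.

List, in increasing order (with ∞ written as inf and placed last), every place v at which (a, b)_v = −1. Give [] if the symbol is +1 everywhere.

(a, b) ≡ (1209, 345) mod (ℚ^×)²; places V = {2, 3, 5, 13, 17, 19, 23, 31, ∞}.
(a,b)_17: α=-4, u≡1; β=-2, v≡14 (mod 17); (1|17)=+1, (14|17)=-1; sign (−1)^0·+1^-2·-1^-4 = +1.
(a,b)_2: α=8, β=6; u≡1, v≡1 (mod 8); ε(u)ε(v)=0·0, αω(v)=8·0, βω(u)=6·0; sum ≡ 0  ⇒  +1.
(a,b)_5: α=2, u≡4; β=3, v≡1 (mod 5); (4|5)=+1, (1|5)=+1; sign (−1)^0·+1^3·+1^2 = +1.
(a,b)_23: α=2, u≡2; β=1, v≡15 (mod 23); (2|23)=+1, (15|23)=-1; sign (−1)^0·+1^1·-1^2 = +1.
(a,b)_∞: sgn(1209)=+, sgn(345)=+, so +1.
(a,b)_31: α=3, u≡10; β=2, v≡4 (mod 31); (10|31)=+1, (4|31)=+1; sign (−1)^0·+1^2·+1^3 = +1.
(a,b)_3: α=9, u≡1; β=5, v≡1 (mod 3); (1|3)=+1, (1|3)=+1; sign (−1)^1·+1^5·+1^9 = -1.
(a,b)_19: α=-4, u≡2; β=-4, v≡12 (mod 19); (2|19)=-1, (12|19)=-1; sign (−1)^0·-1^-4·-1^-4 = +1.
(a,b)_13: α=3, u≡5; β=2, v≡5 (mod 13); (5|13)=-1, (5|13)=-1; sign (−1)^0·-1^2·-1^3 = -1.
Ram(1209, 345) = {3, 13}; no ℚ_3-point on the conic.

[3, 13]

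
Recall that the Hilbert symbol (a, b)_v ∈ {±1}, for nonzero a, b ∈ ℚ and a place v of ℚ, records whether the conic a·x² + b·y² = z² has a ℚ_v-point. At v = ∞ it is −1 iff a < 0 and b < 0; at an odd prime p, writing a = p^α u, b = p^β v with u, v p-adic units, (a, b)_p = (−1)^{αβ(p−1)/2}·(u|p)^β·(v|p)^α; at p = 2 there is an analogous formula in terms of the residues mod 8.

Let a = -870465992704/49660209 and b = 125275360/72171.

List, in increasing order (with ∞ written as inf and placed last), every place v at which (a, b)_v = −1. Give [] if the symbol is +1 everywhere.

Mod squares: a ≡ -2926, b ≡ 2090. Check v ∈ {∞, 2, 3, 5, 7, 11, 19, 29}.
v=11: a=11^3·(≡1), b=11^-1·(≡9) mod 11; (1|11)=+1, (9|11)=+1; (−1)^{3·-1·5}·(+1)^-1·(+1)^3 = -1.
v=29: a=29^-2·(≡12), b=29^2·(≡10) mod 29; (12|29)=-1, (10|29)=-1; (−1)^{-2·2·14}·(-1)^2·(-1)^-2 = +1.
v=3: a=3^-10·(≡2), b=3^-8·(≡2) mod 3; (2|3)=-1, (2|3)=-1; (−1)^{-10·-8·1}·(-1)^-8·(-1)^-10 = +1.
v=19: a=19^1·(≡11), b=19^1·(≡13) mod 19; (11|19)=+1, (13|19)=-1; (−1)^{1·1·9}·(+1)^1·(-1)^1 = +1.
v=7: a=7^5·(≡2), b=7^2·(≡2) mod 7; (2|7)=+1, (2|7)=+1; (−1)^{5·2·3}·(+1)^2·(+1)^5 = +1.
v=5: a=5^0·(≡4), b=5^1·(≡2) mod 5; (4|5)=+1, (2|5)=-1; (−1)^{0·1·2}·(+1)^1·(-1)^0 = +1.
v=∞: -2926 < 0 and 2090 > 0  ⇒  (a,b)_∞ = +1.
v=2: v_2(a)=11, v_2(b)=5; units ≡ 1, 5 (mod 8); ε·ε+αω+βω = 0·0+11·1+5·0 ≡ 1  ⇒  (a,b)_2 = -1.
(-2926, 2090 / ℚ) ramifies at {2, 11}: a division algebra.

[2, 11]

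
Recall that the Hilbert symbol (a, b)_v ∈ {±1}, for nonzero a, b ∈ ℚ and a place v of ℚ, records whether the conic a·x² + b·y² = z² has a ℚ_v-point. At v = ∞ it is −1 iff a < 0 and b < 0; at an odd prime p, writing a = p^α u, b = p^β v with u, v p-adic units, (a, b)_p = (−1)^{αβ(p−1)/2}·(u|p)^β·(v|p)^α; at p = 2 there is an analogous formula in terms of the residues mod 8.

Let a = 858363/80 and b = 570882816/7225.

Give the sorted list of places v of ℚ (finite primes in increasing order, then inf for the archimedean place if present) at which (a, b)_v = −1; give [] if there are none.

Mod squares: a ≡ 3135, b ≡ 3059. Check v ∈ {∞, 2, 3, 5, 7, 11, 17, 19, 23, 37}.
v=5: a=5^-1·(≡3), b=5^-2·(≡4) mod 5; (3|5)=-1, (4|5)=+1; (−1)^{-1·-2·2}·(-1)^-2·(+1)^-1 = +1.
v=7: a=7^0·(≡3), b=7^1·(≡5) mod 7; (3|7)=-1, (5|7)=-1; (−1)^{0·1·3}·(-1)^1·(-1)^0 = -1.
v=19: a=19^1·(≡13), b=19^1·(≡7) mod 19; (13|19)=-1, (7|19)=+1; (−1)^{1·1·9}·(-1)^1·(+1)^1 = +1.
v=∞: 3135 > 0 and 3059 > 0  ⇒  (a,b)_∞ = +1.
v=11: a=11^1·(≡7), b=11^0·(≡1) mod 11; (7|11)=-1, (1|11)=+1; (−1)^{1·0·5}·(-1)^0·(+1)^1 = +1.
v=17: a=17^0·(≡7), b=17^-2·(≡13) mod 17; (7|17)=-1, (13|17)=+1; (−1)^{0·-2·8}·(-1)^-2·(+1)^0 = +1.
v=37: a=37^2·(≡12), b=37^0·(≡27) mod 37; (12|37)=+1, (27|37)=+1; (−1)^{2·0·18}·(+1)^0·(+1)^2 = +1.
v=23: a=23^0·(≡17), b=23^1·(≡12) mod 23; (17|23)=-1, (12|23)=+1; (−1)^{0·1·11}·(-1)^1·(+1)^0 = -1.
v=3: a=3^1·(≡1), b=3^6·(≡2) mod 3; (1|3)=+1, (2|3)=-1; (−1)^{1·6·1}·(+1)^6·(-1)^1 = -1.
v=2: v_2(a)=-4, v_2(b)=8; units ≡ 7, 3 (mod 8); ε·ε+αω+βω = 1·1+-4·1+8·0 ≡ 1  ⇒  (a,b)_2 = -1.
(3135, 3059 / ℚ) ramifies at {2, 3, 7, 23}: a division algebra.

[2, 3, 7, 23]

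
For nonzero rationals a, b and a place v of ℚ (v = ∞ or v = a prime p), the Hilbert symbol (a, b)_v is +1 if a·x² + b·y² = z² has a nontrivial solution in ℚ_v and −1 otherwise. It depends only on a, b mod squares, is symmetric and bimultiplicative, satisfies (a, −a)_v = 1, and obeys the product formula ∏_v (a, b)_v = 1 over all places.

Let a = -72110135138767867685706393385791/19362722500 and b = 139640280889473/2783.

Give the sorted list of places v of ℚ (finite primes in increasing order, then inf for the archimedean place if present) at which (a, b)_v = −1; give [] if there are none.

Mod squares: a ≡ -799, b ≡ 2197282759. Check v ∈ {∞, 2, 3, 5, 7, 11, 13, 17, 19, 23, 29, 31, 47}.
v=5: a=5^-4·(≡4), b=5^0·(≡1) mod 5; (4|5)=+1, (1|5)=+1; (−1)^{-4·0·2}·(+1)^0·(+1)^-4 = +1.
v=29: a=29^2·(≡23), b=29^1·(≡16) mod 29; (23|29)=+1, (16|29)=+1; (−1)^{2·1·14}·(+1)^1·(+1)^2 = +1.
v=23: a=23^-2·(≡4), b=23^-1·(≡11) mod 23; (4|23)=+1, (11|23)=-1; (−1)^{-2·-1·11}·(+1)^-1·(-1)^-2 = +1.
v=2: v_2(a)=-2, v_2(b)=0; units ≡ 1, 7 (mod 8); ε·ε+αω+βω = 0·1+-2·0+0·0 ≡ 0  ⇒  (a,b)_2 = +1.
v=∞: -799 < 0 and 2197282759 > 0  ⇒  (a,b)_∞ = +1.
v=47: a=47^3·(≡15), b=47^1·(≡37) mod 47; (15|47)=-1, (37|47)=+1; (−1)^{3·1·23}·(-1)^1·(+1)^3 = +1.
v=13: a=13^2·(≡11), b=13^2·(≡1) mod 13; (11|13)=-1, (1|13)=+1; (−1)^{2·2·6}·(-1)^2·(+1)^2 = +1.
v=3: a=3^6·(≡2), b=3^2·(≡1) mod 3; (2|3)=-1, (1|3)=+1; (−1)^{6·2·1}·(-1)^2·(+1)^6 = +1.
v=31: a=31^4·(≡20), b=31^3·(≡26) mod 31; (20|31)=+1, (26|31)=-1; (−1)^{4·3·15}·(+1)^3·(-1)^4 = +1.
v=7: a=7^2·(≡3), b=7^1·(≡1) mod 7; (3|7)=-1, (1|7)=+1; (−1)^{2·1·3}·(-1)^1·(+1)^2 = -1.
v=19: a=19^2·(≡10), b=19^1·(≡7) mod 19; (10|19)=-1, (7|19)=+1; (−1)^{2·1·9}·(-1)^1·(+1)^2 = -1.
v=11: a=11^-4·(≡4), b=11^-2·(≡1) mod 11; (4|11)=+1, (1|11)=+1; (−1)^{-4·-2·5}·(+1)^-2·(+1)^-4 = +1.
v=17: a=17^7·(≡16), b=17^1·(≡9) mod 17; (16|17)=+1, (9|17)=+1; (−1)^{7·1·8}·(+1)^1·(+1)^7 = +1.
(-799, 2197282759 / ℚ) ramifies at {7, 19}: a division algebra.

[7, 19]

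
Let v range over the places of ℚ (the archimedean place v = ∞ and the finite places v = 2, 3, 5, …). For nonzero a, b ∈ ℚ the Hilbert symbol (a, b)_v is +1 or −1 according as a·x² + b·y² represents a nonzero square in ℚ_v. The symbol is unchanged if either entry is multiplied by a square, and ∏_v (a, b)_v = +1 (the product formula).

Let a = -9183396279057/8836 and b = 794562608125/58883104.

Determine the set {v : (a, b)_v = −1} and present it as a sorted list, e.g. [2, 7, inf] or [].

[11, 13]

Mod squares: a ≡ -33, b ≡ 442. Check v ∈ {∞, 2, 3, 5, 7, 11, 13, 17, 29, 31, 47}.
v=∞: -33 < 0 and 442 > 0  ⇒  (a,b)_∞ = +1.
v=11: a=11^3·(≡2), b=11^2·(≡6) mod 11; (2|11)=-1, (6|11)=-1; (−1)^{3·2·5}·(-1)^2·(-1)^3 = -1.
v=2: v_2(a)=-2, v_2(b)=-5; units ≡ 7, 5 (mod 8); ε·ε+αω+βω = 1·0+-2·1+-5·0 ≡ 0  ⇒  (a,b)_2 = +1.
v=31: a=31^2·(≡23), b=31^2·(≡5) mod 31; (23|31)=-1, (5|31)=+1; (−1)^{2·2·15}·(-1)^2·(+1)^2 = +1.
v=7: a=7^2·(≡1), b=7^-2·(≡1) mod 7; (1|7)=+1, (1|7)=+1; (−1)^{2·-2·3}·(+1)^-2·(+1)^2 = +1.
v=47: a=47^-2·(≡27), b=47^-2·(≡33) mod 47; (27|47)=+1, (33|47)=-1; (−1)^{-2·-2·23}·(+1)^-2·(-1)^-2 = +1.
v=17: a=17^2·(≡8), b=17^-1·(≡2) mod 17; (8|17)=+1, (2|17)=+1; (−1)^{2·-1·8}·(+1)^-1·(+1)^2 = +1.
v=29: a=29^0·(≡6), b=29^2·(≡4) mod 29; (6|29)=+1, (4|29)=+1; (−1)^{0·2·14}·(+1)^2·(+1)^0 = +1.
v=13: a=13^2·(≡11), b=13^1·(≡6) mod 13; (11|13)=-1, (6|13)=-1; (−1)^{2·1·6}·(-1)^1·(-1)^2 = -1.
v=3: a=3^1·(≡1), b=3^0·(≡1) mod 3; (1|3)=+1, (1|3)=+1; (−1)^{1·0·1}·(+1)^0·(+1)^1 = +1.
v=5: a=5^0·(≡3), b=5^4·(≡2) mod 5; (3|5)=-1, (2|5)=-1; (−1)^{0·4·2}·(-1)^4·(-1)^0 = +1.
(-33, 442 / ℚ) ramifies at {11, 13}: a division algebra.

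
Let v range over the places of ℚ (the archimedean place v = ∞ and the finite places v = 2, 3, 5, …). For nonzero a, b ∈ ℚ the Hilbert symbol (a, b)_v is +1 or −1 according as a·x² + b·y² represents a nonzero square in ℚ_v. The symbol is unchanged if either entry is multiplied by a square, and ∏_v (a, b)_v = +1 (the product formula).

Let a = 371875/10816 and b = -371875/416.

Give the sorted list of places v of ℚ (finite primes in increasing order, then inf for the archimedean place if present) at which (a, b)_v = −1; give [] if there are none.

[2, 7]

(a, b) ≡ (595, -15470) mod (ℚ^×)²; places V = {2, 5, 7, 13, 17, ∞}.
(a,b)_17: α=1, u≡16; β=1, v≡9 (mod 17); (16|17)=+1, (9|17)=+1; sign (−1)^0·+1^1·+1^1 = +1.
(a,b)_7: α=1, u≡2; β=1, v≡4 (mod 7); (2|7)=+1, (4|7)=+1; sign (−1)^1·+1^1·+1^1 = -1.
(a,b)_13: α=-2, u≡3; β=-1, v≡7 (mod 13); (3|13)=+1, (7|13)=-1; sign (−1)^0·+1^-1·-1^-2 = +1.
(a,b)_5: α=5, u≡4; β=5, v≡1 (mod 5); (4|5)=+1, (1|5)=+1; sign (−1)^0·+1^5·+1^5 = +1.
(a,b)_∞: sgn(595)=+, sgn(-15470)=−, so +1.
(a,b)_2: α=-6, β=-5; u≡3, v≡1 (mod 8); ε(u)ε(v)=1·0, αω(v)=-6·0, βω(u)=-5·1; sum ≡ 1  ⇒  -1.
|Ram(595, -15470)| = 2, even; anisotropic at {2, 7}.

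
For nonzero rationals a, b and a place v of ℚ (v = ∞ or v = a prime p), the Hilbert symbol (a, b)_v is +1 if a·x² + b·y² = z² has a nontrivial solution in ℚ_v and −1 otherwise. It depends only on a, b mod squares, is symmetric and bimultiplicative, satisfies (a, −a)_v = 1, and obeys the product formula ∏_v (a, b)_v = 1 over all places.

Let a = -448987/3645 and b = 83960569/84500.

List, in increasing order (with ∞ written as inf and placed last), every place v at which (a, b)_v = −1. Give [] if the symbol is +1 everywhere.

[5, 17]

(a, b) ≡ (-935, 5) mod (ℚ^×)²; places V = {2, 3, 5, 7, 11, 13, 17, ∞}.
(a,b)_3: α=-6, u≡1; β=0, v≡2 (mod 3); (1|3)=+1, (2|3)=-1; sign (−1)^0·+1^0·-1^-6 = +1.
(a,b)_11: α=1, u≡1; β=2, v≡1 (mod 11); (1|11)=+1, (1|11)=+1; sign (−1)^0·+1^2·+1^1 = +1.
(a,b)_7: α=4, u≡6; β=4, v≡6 (mod 7); (6|7)=-1, (6|7)=-1; sign (−1)^0·-1^4·-1^4 = +1.
(a,b)_5: α=-1, u≡2; β=-3, v≡4 (mod 5); (2|5)=-1, (4|5)=+1; sign (−1)^0·-1^-3·+1^-1 = -1.
(a,b)_13: α=0, u≡4; β=-2, v≡5 (mod 13); (4|13)=+1, (5|13)=-1; sign (−1)^0·+1^-2·-1^0 = +1.
(a,b)_17: α=1, u≡1; β=2, v≡11 (mod 17); (1|17)=+1, (11|17)=-1; sign (−1)^0·+1^2·-1^1 = -1.
(a,b)_∞: sgn(-935)=−, sgn(5)=+, so +1.
(a,b)_2: α=0, β=-2; u≡1, v≡5 (mod 8); ε(u)ε(v)=0·0, αω(v)=0·1, βω(u)=-2·0; sum ≡ 0  ⇒  +1.
Ram(-935, 5) = {5, 17}; no ℚ_5-point on the conic.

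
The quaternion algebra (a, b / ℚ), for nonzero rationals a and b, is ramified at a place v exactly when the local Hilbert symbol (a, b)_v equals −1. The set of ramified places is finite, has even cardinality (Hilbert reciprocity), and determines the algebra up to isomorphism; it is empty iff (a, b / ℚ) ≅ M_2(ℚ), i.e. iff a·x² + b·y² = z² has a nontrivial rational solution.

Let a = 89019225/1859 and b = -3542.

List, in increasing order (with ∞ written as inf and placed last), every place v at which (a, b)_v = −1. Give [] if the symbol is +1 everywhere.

[2, 23]

Mod squares: a ≡ 11, b ≡ -3542. Check v ∈ {∞, 2, 3, 5, 7, 11, 13, 17, 23, 37}.
v=3: a=3^2·(≡2), b=3^0·(≡1) mod 3; (2|3)=-1, (1|3)=+1; (−1)^{2·0·1}·(-1)^0·(+1)^2 = +1.
v=11: a=11^-1·(≡5), b=11^1·(≡8) mod 11; (5|11)=+1, (8|11)=-1; (−1)^{-1·1·5}·(+1)^1·(-1)^-1 = +1.
v=23: a=23^0·(≡11), b=23^1·(≡7) mod 23; (11|23)=-1, (7|23)=-1; (−1)^{0·1·11}·(-1)^1·(-1)^0 = -1.
v=5: a=5^2·(≡1), b=5^0·(≡3) mod 5; (1|5)=+1, (3|5)=-1; (−1)^{2·0·2}·(+1)^0·(-1)^2 = +1.
v=2: v_2(a)=0, v_2(b)=1; units ≡ 3, 5 (mod 8); ε·ε+αω+βω = 1·0+0·1+1·1 ≡ 1  ⇒  (a,b)_2 = -1.
v=37: a=37^2·(≡10), b=37^0·(≡10) mod 37; (10|37)=+1, (10|37)=+1; (−1)^{2·0·18}·(+1)^0·(+1)^2 = +1.
v=13: a=13^-2·(≡2), b=13^0·(≡7) mod 13; (2|13)=-1, (7|13)=-1; (−1)^{-2·0·6}·(-1)^0·(-1)^-2 = +1.
v=7: a=7^0·(≡2), b=7^1·(≡5) mod 7; (2|7)=+1, (5|7)=-1; (−1)^{0·1·3}·(+1)^1·(-1)^0 = +1.
v=17: a=17^2·(≡6), b=17^0·(≡11) mod 17; (6|17)=-1, (11|17)=-1; (−1)^{2·0·8}·(-1)^0·(-1)^2 = +1.
v=∞: 11 > 0 and -3542 < 0  ⇒  (a,b)_∞ = +1.
Ram(11, -3542) = {2, 23}; no ℚ_2-point on the conic.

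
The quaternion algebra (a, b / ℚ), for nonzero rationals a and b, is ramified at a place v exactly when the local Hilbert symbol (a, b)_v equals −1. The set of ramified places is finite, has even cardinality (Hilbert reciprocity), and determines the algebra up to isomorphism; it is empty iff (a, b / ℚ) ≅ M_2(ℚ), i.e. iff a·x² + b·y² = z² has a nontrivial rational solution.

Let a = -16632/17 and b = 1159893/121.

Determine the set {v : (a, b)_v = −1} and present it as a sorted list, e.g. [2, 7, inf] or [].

[2, 17]

(a, b) ≡ (-7854, 357) mod (ℚ^×)²; places V = {2, 3, 7, 11, 17, 19, ∞}.
(a,b)_3: α=3, u≡1; β=3, v≡2 (mod 3); (1|3)=+1, (2|3)=-1; sign (−1)^1·+1^3·-1^3 = +1.
(a,b)_11: α=1, u≡1; β=-2, v≡9 (mod 11); (1|11)=+1, (9|11)=+1; sign (−1)^0·+1^-2·+1^1 = +1.
(a,b)_∞: sgn(-7854)=−, sgn(357)=+, so +1.
(a,b)_17: α=-1, u≡11; β=1, v≡4 (mod 17); (11|17)=-1, (4|17)=+1; sign (−1)^0·-1^1·+1^-1 = -1.
(a,b)_7: α=1, u≡6; β=1, v≡1 (mod 7); (6|7)=-1, (1|7)=+1; sign (−1)^1·-1^1·+1^1 = +1.
(a,b)_2: α=3, β=0; u≡1, v≡5 (mod 8); ε(u)ε(v)=0·0, αω(v)=3·1, βω(u)=0·0; sum ≡ 1  ⇒  -1.
(a,b)_19: α=0, u≡13; β=2, v≡3 (mod 19); (13|19)=-1, (3|19)=-1; sign (−1)^0·-1^2·-1^0 = +1.
(-7854, 357 / ℚ) ramifies at {2, 17}: a division algebra.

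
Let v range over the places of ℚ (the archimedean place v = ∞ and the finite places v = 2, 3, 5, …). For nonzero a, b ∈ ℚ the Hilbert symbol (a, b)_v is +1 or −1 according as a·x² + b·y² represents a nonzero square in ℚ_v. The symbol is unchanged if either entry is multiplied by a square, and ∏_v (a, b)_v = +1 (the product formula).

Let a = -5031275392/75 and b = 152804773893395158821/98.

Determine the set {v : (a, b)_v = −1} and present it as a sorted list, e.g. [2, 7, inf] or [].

[11, 13, 17, 19]

Mod squares: a ≡ -235841034, b ≡ 2442. Check v ∈ {∞, 2, 3, 5, 7, 11, 13, 17, 19, 23, 37}.
v=17: a=17^1·(≡16), b=17^2·(≡7) mod 17; (16|17)=+1, (7|17)=-1; (−1)^{1·2·8}·(+1)^2·(-1)^1 = -1.
v=5: a=5^-2·(≡1), b=5^0·(≡2) mod 5; (1|5)=+1, (2|5)=-1; (−1)^{-2·0·2}·(+1)^0·(-1)^-2 = +1.
v=3: a=3^-1·(≡2), b=3^5·(≡1) mod 3; (2|3)=-1, (1|3)=+1; (−1)^{-1·5·1}·(-1)^5·(+1)^-1 = +1.
v=2: v_2(a)=7, v_2(b)=-1; units ≡ 3, 5 (mod 8); ε·ε+αω+βω = 1·0+7·1+-1·1 ≡ 0  ⇒  (a,b)_2 = +1.
v=∞: -235841034 < 0 and 2442 > 0  ⇒  (a,b)_∞ = +1.
v=11: a=11^1·(≡2), b=11^3·(≡7) mod 11; (2|11)=-1, (7|11)=-1; (−1)^{1·3·5}·(-1)^3·(-1)^1 = -1.
v=19: a=19^1·(≡18), b=19^2·(≡13) mod 19; (18|19)=-1, (13|19)=-1; (−1)^{1·2·9}·(-1)^2·(-1)^1 = -1.
v=23: a=23^1·(≡17), b=23^2·(≡4) mod 23; (17|23)=-1, (4|23)=+1; (−1)^{1·2·11}·(-1)^2·(+1)^1 = +1.
v=7: a=7^0·(≡5), b=7^-2·(≡3) mod 7; (5|7)=-1, (3|7)=-1; (−1)^{0·-2·3}·(-1)^-2·(-1)^0 = +1.
v=13: a=13^1·(≡10), b=13^2·(≡2) mod 13; (10|13)=+1, (2|13)=-1; (−1)^{1·2·6}·(+1)^2·(-1)^1 = -1.
v=37: a=37^1·(≡23), b=37^3·(≡8) mod 37; (23|37)=-1, (8|37)=-1; (−1)^{1·3·18}·(-1)^3·(-1)^1 = +1.
|Ram(-235841034, 2442)| = 4, even; anisotropic at {11, 13, 17, 19}.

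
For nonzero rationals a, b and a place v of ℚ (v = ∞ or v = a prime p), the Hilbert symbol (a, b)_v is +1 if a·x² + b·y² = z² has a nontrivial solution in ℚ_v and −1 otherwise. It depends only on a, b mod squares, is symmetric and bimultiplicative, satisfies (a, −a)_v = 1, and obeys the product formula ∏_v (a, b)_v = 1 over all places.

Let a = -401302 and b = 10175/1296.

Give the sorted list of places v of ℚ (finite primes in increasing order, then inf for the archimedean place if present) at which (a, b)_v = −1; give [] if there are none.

[11, 37]

(a, b) ≡ (-401302, 407) mod (ℚ^×)²; places V = {2, 3, 5, 11, 17, 29, 37, ∞}.
(a,b)_5: α=0, u≡3; β=2, v≡2 (mod 5); (3|5)=-1, (2|5)=-1; sign (−1)^0·-1^2·-1^0 = +1.
(a,b)_29: α=1, u≡24; β=0, v≡23 (mod 29); (24|29)=+1, (23|29)=+1; sign (−1)^0·+1^0·+1^1 = +1.
(a,b)_∞: sgn(-401302)=−, sgn(407)=+, so +1.
(a,b)_3: α=0, u≡2; β=-4, v≡2 (mod 3); (2|3)=-1, (2|3)=-1; sign (−1)^0·-1^-4·-1^0 = +1.
(a,b)_17: α=1, u≡7; β=0, v≡15 (mod 17); (7|17)=-1, (15|17)=+1; sign (−1)^0·-1^0·+1^1 = +1.
(a,b)_37: α=1, u≡32; β=1, v≡16 (mod 37); (32|37)=-1, (16|37)=+1; sign (−1)^0·-1^1·+1^1 = -1.
(a,b)_2: α=1, β=-4; u≡5, v≡7 (mod 8); ε(u)ε(v)=0·1, αω(v)=1·0, βω(u)=-4·1; sum ≡ 0  ⇒  +1.
(a,b)_11: α=1, u≡5; β=1, v≡5 (mod 11); (5|11)=+1, (5|11)=+1; sign (−1)^1·+1^1·+1^1 = -1.
(-401302, 407 / ℚ) ramifies at {11, 37}: a division algebra.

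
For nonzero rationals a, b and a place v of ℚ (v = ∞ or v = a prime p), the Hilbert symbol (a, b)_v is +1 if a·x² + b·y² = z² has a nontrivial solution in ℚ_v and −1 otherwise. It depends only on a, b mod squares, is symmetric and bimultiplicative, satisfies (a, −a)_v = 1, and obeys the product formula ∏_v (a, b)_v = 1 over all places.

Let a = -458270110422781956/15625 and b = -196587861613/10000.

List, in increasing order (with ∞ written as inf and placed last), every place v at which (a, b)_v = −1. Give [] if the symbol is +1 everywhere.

[2, 3, 13, 23, 31, inf]

Mod squares: a ≡ -1209, b ≡ -121693. Check v ∈ {∞, 2, 3, 5, 11, 13, 23, 31, 37, 41}.
v=41: a=41^2·(≡2), b=41^2·(≡2) mod 41; (2|41)=+1, (2|41)=+1; (−1)^{2·2·20}·(+1)^2·(+1)^2 = +1.
v=37: a=37^2·(≡26), b=37^1·(≡1) mod 37; (26|37)=+1, (1|37)=+1; (−1)^{2·1·18}·(+1)^1·(+1)^2 = +1.
v=11: a=11^0·(≡4), b=11^1·(≡9) mod 11; (4|11)=+1, (9|11)=+1; (−1)^{0·1·5}·(+1)^1·(+1)^0 = +1.
v=∞: -1209 < 0 and -121693 < 0  ⇒  (a,b)_∞ = -1.
v=13: a=13^1·(≡2), b=13^1·(≡10) mod 13; (2|13)=-1, (10|13)=+1; (−1)^{1·1·6}·(-1)^1·(+1)^1 = -1.
v=23: a=23^2·(≡22), b=23^1·(≡21) mod 23; (22|23)=-1, (21|23)=-1; (−1)^{2·1·11}·(-1)^1·(-1)^2 = -1.
v=3: a=3^5·(≡2), b=3^0·(≡2) mod 3; (2|3)=-1, (2|3)=-1; (−1)^{5·0·1}·(-1)^0·(-1)^5 = -1.
v=2: v_2(a)=2, v_2(b)=-4; units ≡ 7, 3 (mod 8); ε·ε+αω+βω = 1·1+2·1+-4·0 ≡ 1  ⇒  (a,b)_2 = -1.
v=31: a=31^3·(≡3), b=31^2·(≡24) mod 31; (3|31)=-1, (24|31)=-1; (−1)^{3·2·15}·(-1)^2·(-1)^3 = -1.
v=5: a=5^-6·(≡4), b=5^-4·(≡2) mod 5; (4|5)=+1, (2|5)=-1; (−1)^{-6·-4·2}·(+1)^-4·(-1)^-6 = +1.
|Ram(-1209, -121693)| = 6, even; anisotropic at {2, 3, 13, 23, 31, ∞}.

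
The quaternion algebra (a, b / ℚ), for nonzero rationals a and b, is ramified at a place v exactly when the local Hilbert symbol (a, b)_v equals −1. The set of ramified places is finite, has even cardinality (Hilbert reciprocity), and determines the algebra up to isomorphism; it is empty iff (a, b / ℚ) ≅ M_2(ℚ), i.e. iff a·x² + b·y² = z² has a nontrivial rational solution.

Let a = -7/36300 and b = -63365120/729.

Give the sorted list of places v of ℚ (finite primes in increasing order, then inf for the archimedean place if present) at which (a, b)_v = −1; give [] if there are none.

[2, 7, 13, inf]

Mod squares: a ≡ -21, b ≡ -15470. Check v ∈ {∞, 2, 3, 5, 7, 11, 13, 17}.
v=11: a=11^-2·(≡5), b=11^0·(≡2) mod 11; (5|11)=+1, (2|11)=-1; (−1)^{-2·0·5}·(+1)^0·(-1)^-2 = +1.
v=5: a=5^-2·(≡4), b=5^1·(≡4) mod 5; (4|5)=+1, (4|5)=+1; (−1)^{-2·1·2}·(+1)^1·(+1)^-2 = +1.
v=∞: -21 < 0 and -15470 < 0  ⇒  (a,b)_∞ = -1.
v=13: a=13^0·(≡8), b=13^1·(≡6) mod 13; (8|13)=-1, (6|13)=-1; (−1)^{0·1·6}·(-1)^1·(-1)^0 = -1.
v=7: a=7^1·(≡4), b=7^1·(≡2) mod 7; (4|7)=+1, (2|7)=+1; (−1)^{1·1·3}·(+1)^1·(+1)^1 = -1.
v=3: a=3^-1·(≡2), b=3^-6·(≡1) mod 3; (2|3)=-1, (1|3)=+1; (−1)^{-1·-6·1}·(-1)^-6·(+1)^-1 = +1.
v=17: a=17^0·(≡2), b=17^1·(≡4) mod 17; (2|17)=+1, (4|17)=+1; (−1)^{0·1·8}·(+1)^1·(+1)^0 = +1.
v=2: v_2(a)=-2, v_2(b)=13; units ≡ 3, 1 (mod 8); ε·ε+αω+βω = 1·0+-2·0+13·1 ≡ 1  ⇒  (a,b)_2 = -1.
(-21, -15470 / ℚ) ramifies at {2, 7, 13, ∞}: a division algebra.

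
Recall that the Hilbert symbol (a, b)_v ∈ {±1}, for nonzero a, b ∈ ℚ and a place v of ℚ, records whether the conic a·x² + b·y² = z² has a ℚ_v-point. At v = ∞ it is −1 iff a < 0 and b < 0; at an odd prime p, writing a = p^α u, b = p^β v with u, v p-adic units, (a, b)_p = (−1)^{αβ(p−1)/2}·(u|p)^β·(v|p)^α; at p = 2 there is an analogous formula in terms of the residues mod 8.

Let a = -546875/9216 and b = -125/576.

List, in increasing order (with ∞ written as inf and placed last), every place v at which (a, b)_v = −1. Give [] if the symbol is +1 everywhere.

[5, inf]

Mod squares: a ≡ -35, b ≡ -5. Check v ∈ {∞, 2, 3, 5, 7}.
v=5: a=5^7·(≡3), b=5^3·(≡4) mod 5; (3|5)=-1, (4|5)=+1; (−1)^{7·3·2}·(-1)^3·(+1)^7 = -1.
v=2: v_2(a)=-10, v_2(b)=-6; units ≡ 5, 3 (mod 8); ε·ε+αω+βω = 0·1+-10·1+-6·1 ≡ 0  ⇒  (a,b)_2 = +1.
v=∞: -35 < 0 and -5 < 0  ⇒  (a,b)_∞ = -1.
v=3: a=3^-2·(≡1), b=3^-2·(≡1) mod 3; (1|3)=+1, (1|3)=+1; (−1)^{-2·-2·1}·(+1)^-2·(+1)^-2 = +1.
v=7: a=7^1·(≡4), b=7^0·(≡4) mod 7; (4|7)=+1, (4|7)=+1; (−1)^{1·0·3}·(+1)^0·(+1)^1 = +1.
|Ram(-35, -5)| = 2, even; anisotropic at {5, ∞}.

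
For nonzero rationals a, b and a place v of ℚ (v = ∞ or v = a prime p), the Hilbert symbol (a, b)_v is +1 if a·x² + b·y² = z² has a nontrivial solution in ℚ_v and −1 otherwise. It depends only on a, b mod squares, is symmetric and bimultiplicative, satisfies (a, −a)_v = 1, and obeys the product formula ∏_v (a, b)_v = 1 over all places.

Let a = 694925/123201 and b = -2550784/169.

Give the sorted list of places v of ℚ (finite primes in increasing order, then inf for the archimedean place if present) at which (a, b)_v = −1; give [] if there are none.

[11, 47]

Mod squares: a ≡ 77, b ≡ -2491. Check v ∈ {∞, 2, 3, 5, 7, 11, 13, 19, 47, 53}.
v=53: a=53^0·(≡38), b=53^1·(≡42) mod 53; (38|53)=+1, (42|53)=+1; (−1)^{0·1·26}·(+1)^1·(+1)^0 = +1.
v=7: a=7^1·(≡1), b=7^0·(≡2) mod 7; (1|7)=+1, (2|7)=+1; (−1)^{1·0·3}·(+1)^0·(+1)^1 = +1.
v=13: a=13^-2·(≡10), b=13^-2·(≡11) mod 13; (10|13)=+1, (11|13)=-1; (−1)^{-2·-2·6}·(+1)^-2·(-1)^-2 = +1.
v=3: a=3^-6·(≡2), b=3^0·(≡2) mod 3; (2|3)=-1, (2|3)=-1; (−1)^{-6·0·1}·(-1)^0·(-1)^-6 = +1.
v=5: a=5^2·(≡2), b=5^0·(≡4) mod 5; (2|5)=-1, (4|5)=+1; (−1)^{2·0·2}·(-1)^0·(+1)^2 = +1.
v=∞: 77 > 0 and -2491 < 0  ⇒  (a,b)_∞ = +1.
v=2: v_2(a)=0, v_2(b)=10; units ≡ 5, 5 (mod 8); ε·ε+αω+βω = 0·0+0·1+10·1 ≡ 0  ⇒  (a,b)_2 = +1.
v=19: a=19^2·(≡5), b=19^0·(≡17) mod 19; (5|19)=+1, (17|19)=+1; (−1)^{2·0·9}·(+1)^0·(+1)^2 = +1.
v=47: a=47^0·(≡29), b=47^1·(≡29) mod 47; (29|47)=-1, (29|47)=-1; (−1)^{0·1·23}·(-1)^1·(-1)^0 = -1.
v=11: a=11^1·(≡2), b=11^0·(≡7) mod 11; (2|11)=-1, (7|11)=-1; (−1)^{1·0·5}·(-1)^0·(-1)^1 = -1.
(77, -2491 / ℚ) ramifies at {11, 47}: a division algebra.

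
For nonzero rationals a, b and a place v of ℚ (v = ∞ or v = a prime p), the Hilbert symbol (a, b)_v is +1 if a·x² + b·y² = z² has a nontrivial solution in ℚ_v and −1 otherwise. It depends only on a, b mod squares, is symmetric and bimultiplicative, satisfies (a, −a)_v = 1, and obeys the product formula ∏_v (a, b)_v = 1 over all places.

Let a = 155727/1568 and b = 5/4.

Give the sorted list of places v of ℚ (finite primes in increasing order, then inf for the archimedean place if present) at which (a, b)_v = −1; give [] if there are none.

[2, 13]

Mod squares: a ≡ 286, b ≡ 5. Check v ∈ {∞, 2, 3, 5, 7, 11, 13}.
v=5: a=5^0·(≡4), b=5^1·(≡4) mod 5; (4|5)=+1, (4|5)=+1; (−1)^{0·1·2}·(+1)^1·(+1)^0 = +1.
v=13: a=13^1·(≡4), b=13^0·(≡11) mod 13; (4|13)=+1, (11|13)=-1; (−1)^{1·0·6}·(+1)^0·(-1)^1 = -1.
v=3: a=3^2·(≡1), b=3^0·(≡2) mod 3; (1|3)=+1, (2|3)=-1; (−1)^{2·0·1}·(+1)^0·(-1)^2 = +1.
v=11: a=11^3·(≡3), b=11^0·(≡4) mod 11; (3|11)=+1, (4|11)=+1; (−1)^{3·0·5}·(+1)^0·(+1)^3 = +1.
v=7: a=7^-2·(≡3), b=7^0·(≡3) mod 7; (3|7)=-1, (3|7)=-1; (−1)^{-2·0·3}·(-1)^0·(-1)^-2 = +1.
v=2: v_2(a)=-5, v_2(b)=-2; units ≡ 7, 5 (mod 8); ε·ε+αω+βω = 1·0+-5·1+-2·0 ≡ 1  ⇒  (a,b)_2 = -1.
v=∞: 286 > 0 and 5 > 0  ⇒  (a,b)_∞ = +1.
(286, 5 / ℚ) ramifies at {2, 13}: a division algebra.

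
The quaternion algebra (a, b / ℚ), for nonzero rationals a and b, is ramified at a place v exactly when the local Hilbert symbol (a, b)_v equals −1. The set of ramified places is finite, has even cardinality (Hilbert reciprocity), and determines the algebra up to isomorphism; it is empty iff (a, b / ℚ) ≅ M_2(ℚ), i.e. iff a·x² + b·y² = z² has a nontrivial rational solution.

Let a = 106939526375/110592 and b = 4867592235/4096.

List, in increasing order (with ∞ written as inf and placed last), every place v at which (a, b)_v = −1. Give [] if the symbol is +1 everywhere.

Mod squares: a ≡ 35547765, b ≡ 111435. Check v ∈ {∞, 2, 3, 5, 11, 17, 19, 23, 29}.
v=2: v_2(a)=-12, v_2(b)=-12; units ≡ 5, 3 (mod 8); ε·ε+αω+βω = 0·1+-12·1+-12·1 ≡ 0  ⇒  (a,b)_2 = +1.
v=11: a=11^1·(≡2), b=11^2·(≡3) mod 11; (2|11)=-1, (3|11)=+1; (−1)^{1·2·5}·(-1)^2·(+1)^1 = +1.
v=19: a=19^3·(≡4), b=19^3·(≡10) mod 19; (4|19)=+1, (10|19)=-1; (−1)^{3·3·9}·(+1)^3·(-1)^3 = +1.
v=17: a=17^1·(≡3), b=17^1·(≡5) mod 17; (3|17)=-1, (5|17)=-1; (−1)^{1·1·8}·(-1)^1·(-1)^1 = +1.
v=29: a=29^1·(≡23), b=29^0·(≡17) mod 29; (23|29)=+1, (17|29)=-1; (−1)^{1·0·14}·(+1)^0·(-1)^1 = -1.
v=∞: 35547765 > 0 and 111435 > 0  ⇒  (a,b)_∞ = +1.
v=5: a=5^3·(≡3), b=5^1·(≡2) mod 5; (3|5)=-1, (2|5)=-1; (−1)^{3·1·2}·(-1)^1·(-1)^3 = +1.
v=3: a=3^-3·(≡2), b=3^1·(≡2) mod 3; (2|3)=-1, (2|3)=-1; (−1)^{-3·1·1}·(-1)^1·(-1)^-3 = -1.
v=23: a=23^1·(≡9), b=23^1·(≡7) mod 23; (9|23)=+1, (7|23)=-1; (−1)^{1·1·11}·(+1)^1·(-1)^1 = +1.
(35547765, 111435 / ℚ) ramifies at {3, 29}: a division algebra.

[3, 29]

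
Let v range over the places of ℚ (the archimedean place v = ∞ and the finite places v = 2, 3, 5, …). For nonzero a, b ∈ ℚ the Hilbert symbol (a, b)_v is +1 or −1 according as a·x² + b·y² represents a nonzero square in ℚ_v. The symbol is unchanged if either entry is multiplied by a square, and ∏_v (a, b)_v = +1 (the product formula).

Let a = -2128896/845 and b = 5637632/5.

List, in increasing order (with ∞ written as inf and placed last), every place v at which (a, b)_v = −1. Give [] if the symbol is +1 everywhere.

Mod squares: a ≡ -1155, b ≡ 910. Check v ∈ {∞, 2, 3, 5, 7, 11, 13}.
v=3: a=3^3·(≡2), b=3^0·(≡1) mod 3; (2|3)=-1, (1|3)=+1; (−1)^{3·0·1}·(-1)^0·(+1)^3 = +1.
v=11: a=11^1·(≡1), b=11^2·(≡8) mod 11; (1|11)=+1, (8|11)=-1; (−1)^{1·2·5}·(+1)^2·(-1)^1 = -1.
v=5: a=5^-1·(≡1), b=5^-1·(≡2) mod 5; (1|5)=+1, (2|5)=-1; (−1)^{-1·-1·2}·(+1)^-1·(-1)^-1 = -1.
v=∞: -1155 < 0 and 910 > 0  ⇒  (a,b)_∞ = +1.
v=13: a=13^-2·(≡2), b=13^1·(≡2) mod 13; (2|13)=-1, (2|13)=-1; (−1)^{-2·1·6}·(-1)^1·(-1)^-2 = -1.
v=7: a=7^1·(≡3), b=7^1·(≡1) mod 7; (3|7)=-1, (1|7)=+1; (−1)^{1·1·3}·(-1)^1·(+1)^1 = +1.
v=2: v_2(a)=10, v_2(b)=9; units ≡ 5, 7 (mod 8); ε·ε+αω+βω = 0·1+10·0+9·1 ≡ 1  ⇒  (a,b)_2 = -1.
(-1155, 910 / ℚ) ramifies at {2, 5, 11, 13}: a division algebra.

[2, 5, 11, 13]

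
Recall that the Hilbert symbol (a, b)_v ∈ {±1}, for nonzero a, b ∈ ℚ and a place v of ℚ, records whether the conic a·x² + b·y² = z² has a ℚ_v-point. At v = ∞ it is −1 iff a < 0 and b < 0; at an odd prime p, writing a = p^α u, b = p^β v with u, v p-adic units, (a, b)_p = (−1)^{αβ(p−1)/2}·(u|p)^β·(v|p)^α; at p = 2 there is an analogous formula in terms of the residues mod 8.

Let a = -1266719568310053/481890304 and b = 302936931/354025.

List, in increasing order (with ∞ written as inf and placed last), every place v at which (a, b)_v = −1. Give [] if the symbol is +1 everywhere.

[2, 11, 13, 19]

Mod squares: a ≡ -2717, b ≡ 19. Check v ∈ {∞, 2, 3, 5, 7, 11, 13, 17, 19}.
v=13: a=13^1·(≡3), b=13^0·(≡7) mod 13; (3|13)=+1, (7|13)=-1; (−1)^{1·0·6}·(+1)^0·(-1)^1 = -1.
v=3: a=3^6·(≡1), b=3^2·(≡1) mod 3; (1|3)=+1, (1|3)=+1; (−1)^{6·2·1}·(+1)^2·(+1)^6 = +1.
v=5: a=5^0·(≡3), b=5^-2·(≡1) mod 5; (3|5)=-1, (1|5)=+1; (−1)^{0·-2·2}·(-1)^-2·(+1)^0 = +1.
v=∞: -2717 < 0 and 19 > 0  ⇒  (a,b)_∞ = +1.
v=11: a=11^7·(≡6), b=11^6·(≡6) mod 11; (6|11)=-1, (6|11)=-1; (−1)^{7·6·5}·(-1)^6·(-1)^7 = -1.
v=17: a=17^0·(≡10), b=17^-2·(≡8) mod 17; (10|17)=-1, (8|17)=+1; (−1)^{0·-2·8}·(-1)^-2·(+1)^0 = +1.
v=7: a=7^-6·(≡3), b=7^-2·(≡3) mod 7; (3|7)=-1, (3|7)=-1; (−1)^{-6·-2·3}·(-1)^-2·(-1)^-6 = +1.
v=19: a=19^3·(≡4), b=19^1·(≡5) mod 19; (4|19)=+1, (5|19)=+1; (−1)^{3·1·9}·(+1)^1·(+1)^3 = -1.
v=2: v_2(a)=-12, v_2(b)=0; units ≡ 3, 3 (mod 8); ε·ε+αω+βω = 1·1+-12·1+0·1 ≡ 1  ⇒  (a,b)_2 = -1.
Ram(-2717, 19) = {2, 11, 13, 19}; no ℚ_2-point on the conic.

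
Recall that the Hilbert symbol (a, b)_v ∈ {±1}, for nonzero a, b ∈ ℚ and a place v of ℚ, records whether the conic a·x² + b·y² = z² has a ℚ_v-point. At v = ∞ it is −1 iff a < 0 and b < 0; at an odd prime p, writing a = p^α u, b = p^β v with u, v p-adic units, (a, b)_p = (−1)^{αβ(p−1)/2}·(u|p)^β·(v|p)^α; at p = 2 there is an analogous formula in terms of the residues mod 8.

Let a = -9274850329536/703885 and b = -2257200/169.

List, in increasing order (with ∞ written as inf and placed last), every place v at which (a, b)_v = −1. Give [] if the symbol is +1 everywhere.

(a, b) ≡ (-386835, -627) mod (ℚ^×)²; places V = {2, 3, 5, 7, 11, 13, 17, 19, 37, 41, ∞}.
(a,b)_13: α=-2, u≡8; β=-2, v≡3 (mod 13); (8|13)=-1, (3|13)=+1; sign (−1)^0·-1^-2·+1^-2 = +1.
(a,b)_2: α=6, β=4; u≡5, v≡5 (mod 8); ε(u)ε(v)=0·0, αω(v)=6·1, βω(u)=4·1; sum ≡ 0  ⇒  +1.
(a,b)_19: α=2, u≡6; β=1, v≡6 (mod 19); (6|19)=+1, (6|19)=+1; sign (−1)^0·+1^1·+1^2 = +1.
(a,b)_17: α=-1, u≡15; β=0, v≡8 (mod 17); (15|17)=+1, (8|17)=+1; sign (−1)^0·+1^0·+1^-1 = +1.
(a,b)_7: α=-2, u≡6; β=0, v≡6 (mod 7); (6|7)=-1, (6|7)=-1; sign (−1)^0·-1^0·-1^-2 = +1.
(a,b)_∞: sgn(-386835)=−, sgn(-627)=−, so -1.
(a,b)_5: α=-1, u≡2; β=2, v≡3 (mod 5); (2|5)=-1, (3|5)=-1; sign (−1)^0·-1^2·-1^-1 = -1.
(a,b)_37: α=1, u≡27; β=0, v≡31 (mod 37); (27|37)=+1, (31|37)=-1; sign (−1)^0·+1^0·-1^1 = -1.
(a,b)_41: α=1, u≡5; β=0, v≡11 (mod 41); (5|41)=+1, (11|41)=-1; sign (−1)^0·+1^0·-1^1 = -1.
(a,b)_11: α=2, u≡6; β=1, v≡4 (mod 11); (6|11)=-1, (4|11)=+1; sign (−1)^0·-1^1·+1^2 = -1.
(a,b)_3: α=7, u≡1; β=3, v≡1 (mod 3); (1|3)=+1, (1|3)=+1; sign (−1)^1·+1^3·+1^7 = -1.
|Ram(-386835, -627)| = 6, even; anisotropic at {3, 5, 11, 37, 41, ∞}.

[3, 5, 11, 37, 41, inf]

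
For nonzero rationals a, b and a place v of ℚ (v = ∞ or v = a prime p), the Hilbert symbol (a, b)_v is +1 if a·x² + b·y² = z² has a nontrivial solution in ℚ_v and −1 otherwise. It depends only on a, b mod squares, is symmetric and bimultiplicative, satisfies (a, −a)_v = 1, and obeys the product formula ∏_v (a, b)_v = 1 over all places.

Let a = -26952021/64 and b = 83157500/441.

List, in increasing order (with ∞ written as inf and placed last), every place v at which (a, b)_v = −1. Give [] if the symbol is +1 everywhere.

[2, 17, 31, 37]

Mod squares: a ≡ -629, b ≡ 33263. Check v ∈ {∞, 2, 3, 5, 7, 17, 23, 29, 31, 37}.
v=23: a=23^2·(≡10), b=23^0·(≡20) mod 23; (10|23)=-1, (20|23)=-1; (−1)^{2·0·11}·(-1)^0·(-1)^2 = +1.
v=17: a=17^1·(≡11), b=17^0·(≡6) mod 17; (11|17)=-1, (6|17)=-1; (−1)^{1·0·8}·(-1)^0·(-1)^1 = -1.
v=7: a=7^0·(≡2), b=7^-2·(≡3) mod 7; (2|7)=+1, (3|7)=-1; (−1)^{0·-2·3}·(+1)^-2·(-1)^0 = +1.
v=5: a=5^0·(≡1), b=5^4·(≡2) mod 5; (1|5)=+1, (2|5)=-1; (−1)^{0·4·2}·(+1)^4·(-1)^0 = +1.
v=2: v_2(a)=-6, v_2(b)=2; units ≡ 3, 7 (mod 8); ε·ε+αω+βω = 1·1+-6·0+2·1 ≡ 1  ⇒  (a,b)_2 = -1.
v=31: a=31^0·(≡15), b=31^1·(≡10) mod 31; (15|31)=-1, (10|31)=+1; (−1)^{0·1·15}·(-1)^1·(+1)^0 = -1.
v=37: a=37^1·(≡31), b=37^1·(≡34) mod 37; (31|37)=-1, (34|37)=+1; (−1)^{1·1·18}·(-1)^1·(+1)^1 = -1.
v=∞: -629 < 0 and 33263 > 0  ⇒  (a,b)_∞ = +1.
v=29: a=29^0·(≡24), b=29^1·(≡16) mod 29; (24|29)=+1, (16|29)=+1; (−1)^{0·1·14}·(+1)^1·(+1)^0 = +1.
v=3: a=3^4·(≡1), b=3^-2·(≡2) mod 3; (1|3)=+1, (2|3)=-1; (−1)^{4·-2·1}·(+1)^-2·(-1)^4 = +1.
(-629, 33263 / ℚ) ramifies at {2, 17, 31, 37}: a division algebra.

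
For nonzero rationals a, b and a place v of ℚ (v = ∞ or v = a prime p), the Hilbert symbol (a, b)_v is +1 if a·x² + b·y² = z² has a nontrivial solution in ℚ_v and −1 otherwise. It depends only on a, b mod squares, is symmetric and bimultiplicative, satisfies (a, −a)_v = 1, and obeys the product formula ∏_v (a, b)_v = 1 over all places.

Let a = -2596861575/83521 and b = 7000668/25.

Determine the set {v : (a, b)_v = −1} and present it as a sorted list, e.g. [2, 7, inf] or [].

[23, 31]

Mod squares: a ≡ -4807, b ≡ 21607. Check v ∈ {∞, 2, 3, 5, 7, 11, 17, 19, 23, 31, 41}.
v=23: a=23^1·(≡17), b=23^0·(≡10) mod 23; (17|23)=-1, (10|23)=-1; (−1)^{1·0·11}·(-1)^0·(-1)^1 = -1.
v=3: a=3^2·(≡2), b=3^4·(≡1) mod 3; (2|3)=-1, (1|3)=+1; (−1)^{2·4·1}·(-1)^4·(+1)^2 = +1.
v=7: a=7^4·(≡4), b=7^0·(≡6) mod 7; (4|7)=+1, (6|7)=-1; (−1)^{4·0·3}·(+1)^0·(-1)^4 = +1.
v=31: a=31^0·(≡30), b=31^1·(≡27) mod 31; (30|31)=-1, (27|31)=-1; (−1)^{0·1·15}·(-1)^1·(-1)^0 = -1.
v=41: a=41^0·(≡39), b=41^1·(≡19) mod 41; (39|41)=+1, (19|41)=-1; (−1)^{0·1·20}·(+1)^1·(-1)^0 = +1.
v=2: v_2(a)=0, v_2(b)=2; units ≡ 1, 7 (mod 8); ε·ε+αω+βω = 0·1+0·0+2·0 ≡ 0  ⇒  (a,b)_2 = +1.
v=∞: -4807 < 0 and 21607 > 0  ⇒  (a,b)_∞ = +1.
v=19: a=19^1·(≡15), b=19^0·(≡7) mod 19; (15|19)=-1, (7|19)=+1; (−1)^{1·0·9}·(-1)^0·(+1)^1 = +1.
v=17: a=17^-4·(≡13), b=17^1·(≡8) mod 17; (13|17)=+1, (8|17)=+1; (−1)^{-4·1·8}·(+1)^1·(+1)^-4 = +1.
v=11: a=11^1·(≡5), b=11^0·(≡5) mod 11; (5|11)=+1, (5|11)=+1; (−1)^{1·0·5}·(+1)^0·(+1)^1 = +1.
v=5: a=5^2·(≡2), b=5^-2·(≡3) mod 5; (2|5)=-1, (3|5)=-1; (−1)^{2·-2·2}·(-1)^-2·(-1)^2 = +1.
(-4807, 21607 / ℚ) ramifies at {23, 31}: a division algebra.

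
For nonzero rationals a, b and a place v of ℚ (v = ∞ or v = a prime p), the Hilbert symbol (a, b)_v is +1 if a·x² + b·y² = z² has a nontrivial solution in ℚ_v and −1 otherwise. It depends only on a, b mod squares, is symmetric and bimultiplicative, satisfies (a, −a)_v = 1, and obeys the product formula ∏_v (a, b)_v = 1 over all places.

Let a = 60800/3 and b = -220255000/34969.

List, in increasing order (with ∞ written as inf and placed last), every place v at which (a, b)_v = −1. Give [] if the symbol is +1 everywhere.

[2, 3, 29, 31]

(a, b) ≡ (114, -1798) mod (ℚ^×)²; places V = {2, 3, 5, 7, 11, 17, 19, 29, 31, ∞}.
(a,b)_∞: sgn(114)=+, sgn(-1798)=−, so +1.
(a,b)_29: α=0, u≡15; β=1, v≡9 (mod 29); (15|29)=-1, (9|29)=+1; sign (−1)^0·-1^1·+1^0 = -1.
(a,b)_2: α=7, β=3; u≡1, v≡5 (mod 8); ε(u)ε(v)=0·0, αω(v)=7·1, βω(u)=3·0; sum ≡ 1  ⇒  -1.
(a,b)_3: α=-1, u≡2; β=0, v≡2 (mod 3); (2|3)=-1, (2|3)=-1; sign (−1)^0·-1^0·-1^-1 = -1.
(a,b)_19: α=1, u≡9; β=0, v≡16 (mod 19); (9|19)=+1, (16|19)=+1; sign (−1)^0·+1^0·+1^1 = +1.
(a,b)_5: α=2, u≡4; β=4, v≡3 (mod 5); (4|5)=+1, (3|5)=-1; sign (−1)^0·+1^4·-1^2 = +1.
(a,b)_31: α=0, u≡3; β=1, v≡14 (mod 31); (3|31)=-1, (14|31)=+1; sign (−1)^0·-1^1·+1^0 = -1.
(a,b)_11: α=0, u≡1; β=-2, v≡8 (mod 11); (1|11)=+1, (8|11)=-1; sign (−1)^0·+1^-2·-1^0 = +1.
(a,b)_17: α=0, u≡14; β=-2, v≡13 (mod 17); (14|17)=-1, (13|17)=+1; sign (−1)^0·-1^-2·+1^0 = +1.
(a,b)_7: α=0, u≡4; β=2, v≡2 (mod 7); (4|7)=+1, (2|7)=+1; sign (−1)^0·+1^2·+1^0 = +1.
Ram(114, -1798) = {2, 3, 29, 31}; no ℚ_2-point on the conic.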